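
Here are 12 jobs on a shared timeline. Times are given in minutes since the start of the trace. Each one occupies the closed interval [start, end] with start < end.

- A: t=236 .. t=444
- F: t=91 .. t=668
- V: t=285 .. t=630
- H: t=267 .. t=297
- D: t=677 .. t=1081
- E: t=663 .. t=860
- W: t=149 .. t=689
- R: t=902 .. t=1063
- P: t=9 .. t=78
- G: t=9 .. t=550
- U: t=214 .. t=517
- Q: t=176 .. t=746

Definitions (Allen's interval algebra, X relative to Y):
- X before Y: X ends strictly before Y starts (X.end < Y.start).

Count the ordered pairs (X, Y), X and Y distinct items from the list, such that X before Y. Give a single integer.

30

Checking all 132 ordered pairs for relation 'before'; matching pairs in alphabetical order:
(A, D): A before D ✓
(A, E): A before E ✓
(A, R): A before R ✓
(E, R): E before R ✓
(F, D): F before D ✓
(F, R): F before R ✓
(G, D): G before D ✓
(G, E): G before E ✓
(G, R): G before R ✓
(H, D): H before D ✓
(H, E): H before E ✓
(H, R): H before R ✓
(P, A): P before A ✓
(P, D): P before D ✓
(P, E): P before E ✓
(P, F): P before F ✓
(P, H): P before H ✓
(P, Q): P before Q ✓
(P, R): P before R ✓
(P, U): P before U ✓
(P, V): P before V ✓
(P, W): P before W ✓
(Q, R): Q before R ✓
(U, D): U before D ✓
... plus 6 further pairs not listed.
Count: 30.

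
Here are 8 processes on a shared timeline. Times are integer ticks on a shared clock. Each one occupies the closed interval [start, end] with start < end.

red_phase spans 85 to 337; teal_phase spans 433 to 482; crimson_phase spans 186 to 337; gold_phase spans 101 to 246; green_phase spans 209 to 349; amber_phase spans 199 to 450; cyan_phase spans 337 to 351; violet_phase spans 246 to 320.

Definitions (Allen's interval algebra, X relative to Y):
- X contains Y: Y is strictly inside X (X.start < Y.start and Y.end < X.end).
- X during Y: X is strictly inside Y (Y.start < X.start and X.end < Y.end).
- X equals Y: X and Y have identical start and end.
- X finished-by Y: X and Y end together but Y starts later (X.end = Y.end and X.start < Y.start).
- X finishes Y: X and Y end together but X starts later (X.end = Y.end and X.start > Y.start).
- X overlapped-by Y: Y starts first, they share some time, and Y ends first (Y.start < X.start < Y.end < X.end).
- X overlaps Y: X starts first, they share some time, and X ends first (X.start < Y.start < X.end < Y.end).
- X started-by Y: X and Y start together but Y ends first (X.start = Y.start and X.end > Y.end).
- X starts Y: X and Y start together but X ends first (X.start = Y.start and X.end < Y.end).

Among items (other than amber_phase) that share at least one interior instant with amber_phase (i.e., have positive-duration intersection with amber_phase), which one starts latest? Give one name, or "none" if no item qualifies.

Target amber_phase = [199, 450].
crimson_phase [186, 337] → overlaps → candidate.
cyan_phase [337, 351] → during → candidate.
gold_phase [101, 246] → overlaps → candidate.
green_phase [209, 349] → during → candidate.
red_phase [85, 337] → overlaps → candidate.
teal_phase [433, 482] → overlapped-by → candidate.
violet_phase [246, 320] → during → candidate.
Among candidates, latest start is 433 → teal_phase.

teal_phase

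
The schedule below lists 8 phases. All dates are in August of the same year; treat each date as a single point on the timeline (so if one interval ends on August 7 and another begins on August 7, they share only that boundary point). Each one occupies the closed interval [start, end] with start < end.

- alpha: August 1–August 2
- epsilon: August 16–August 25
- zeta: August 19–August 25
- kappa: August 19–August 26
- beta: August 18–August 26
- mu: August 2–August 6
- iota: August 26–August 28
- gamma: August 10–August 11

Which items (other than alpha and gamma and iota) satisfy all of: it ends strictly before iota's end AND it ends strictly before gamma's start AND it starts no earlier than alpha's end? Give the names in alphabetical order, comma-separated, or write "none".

mu

Conditions: its end is strictly before iota's end (X.end < August 28) AND its end is strictly before gamma's start (X.end < August 10) AND its start is no earlier than alpha's end (X.start >= August 2).
beta: end August 26 < August 28? ✓; end August 26 < August 10? ✗; start August 18 >= August 2? ✓ → no.
epsilon: end August 25 < August 28? ✓; end August 25 < August 10? ✗; start August 16 >= August 2? ✓ → no.
kappa: end August 26 < August 28? ✓; end August 26 < August 10? ✗; start August 19 >= August 2? ✓ → no.
mu: end August 6 < August 28? ✓; end August 6 < August 10? ✓; start August 2 >= August 2? ✓ → yes.
zeta: end August 25 < August 28? ✓; end August 25 < August 10? ✗; start August 19 >= August 2? ✓ → no.
Result: mu.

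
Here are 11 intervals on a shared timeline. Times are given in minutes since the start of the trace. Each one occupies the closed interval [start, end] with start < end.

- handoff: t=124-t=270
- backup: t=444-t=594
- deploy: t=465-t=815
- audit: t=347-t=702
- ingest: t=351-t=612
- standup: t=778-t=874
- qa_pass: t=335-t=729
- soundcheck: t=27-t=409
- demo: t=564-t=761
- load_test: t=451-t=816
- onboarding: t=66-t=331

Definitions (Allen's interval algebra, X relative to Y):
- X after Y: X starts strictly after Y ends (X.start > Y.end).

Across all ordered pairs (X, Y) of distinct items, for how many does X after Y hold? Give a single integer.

Checking all 110 ordered pairs for relation 'after'; matching pairs in alphabetical order:
(audit, handoff): audit after handoff ✓
(audit, onboarding): audit after onboarding ✓
(backup, handoff): backup after handoff ✓
(backup, onboarding): backup after onboarding ✓
(backup, soundcheck): backup after soundcheck ✓
(demo, handoff): demo after handoff ✓
(demo, onboarding): demo after onboarding ✓
(demo, soundcheck): demo after soundcheck ✓
(deploy, handoff): deploy after handoff ✓
(deploy, onboarding): deploy after onboarding ✓
(deploy, soundcheck): deploy after soundcheck ✓
(ingest, handoff): ingest after handoff ✓
(ingest, onboarding): ingest after onboarding ✓
(load_test, handoff): load_test after handoff ✓
(load_test, onboarding): load_test after onboarding ✓
(load_test, soundcheck): load_test after soundcheck ✓
(qa_pass, handoff): qa_pass after handoff ✓
(qa_pass, onboarding): qa_pass after onboarding ✓
(standup, audit): standup after audit ✓
(standup, backup): standup after backup ✓
(standup, demo): standup after demo ✓
(standup, handoff): standup after handoff ✓
(standup, ingest): standup after ingest ✓
(standup, onboarding): standup after onboarding ✓
... plus 2 further pairs not listed.
Count: 26.

26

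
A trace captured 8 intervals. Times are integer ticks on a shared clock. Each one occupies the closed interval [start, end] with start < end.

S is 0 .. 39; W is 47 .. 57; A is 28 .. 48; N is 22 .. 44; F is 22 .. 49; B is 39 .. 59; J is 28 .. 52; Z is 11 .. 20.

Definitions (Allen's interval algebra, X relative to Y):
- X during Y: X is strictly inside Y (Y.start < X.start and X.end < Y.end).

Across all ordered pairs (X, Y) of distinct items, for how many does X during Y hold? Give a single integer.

3

Checking all 56 ordered pairs for relation 'during'; matching pairs in alphabetical order:
(A, F): A during F ✓
(W, B): W during B ✓
(Z, S): Z during S ✓
Count: 3.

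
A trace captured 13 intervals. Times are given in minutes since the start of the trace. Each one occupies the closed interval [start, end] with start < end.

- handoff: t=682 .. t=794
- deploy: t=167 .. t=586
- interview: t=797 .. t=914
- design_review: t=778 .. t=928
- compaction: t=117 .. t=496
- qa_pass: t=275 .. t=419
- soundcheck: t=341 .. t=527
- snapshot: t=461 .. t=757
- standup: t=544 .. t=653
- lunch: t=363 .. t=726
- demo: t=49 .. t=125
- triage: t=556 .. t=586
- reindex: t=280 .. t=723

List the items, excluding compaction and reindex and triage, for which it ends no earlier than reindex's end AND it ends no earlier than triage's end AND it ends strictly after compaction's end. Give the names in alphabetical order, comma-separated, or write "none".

design_review, handoff, interview, lunch, snapshot

Conditions: its end is no earlier than reindex's end (X.end >= t=723) AND its end is no earlier than triage's end (X.end >= t=586) AND its end is strictly after compaction's end (X.end > t=496).
demo: end t=125 >= t=723? ✗; end t=125 >= t=586? ✗; end t=125 > t=496? ✗ → no.
deploy: end t=586 >= t=723? ✗; end t=586 >= t=586? ✓; end t=586 > t=496? ✓ → no.
design_review: end t=928 >= t=723? ✓; end t=928 >= t=586? ✓; end t=928 > t=496? ✓ → yes.
handoff: end t=794 >= t=723? ✓; end t=794 >= t=586? ✓; end t=794 > t=496? ✓ → yes.
interview: end t=914 >= t=723? ✓; end t=914 >= t=586? ✓; end t=914 > t=496? ✓ → yes.
lunch: end t=726 >= t=723? ✓; end t=726 >= t=586? ✓; end t=726 > t=496? ✓ → yes.
qa_pass: end t=419 >= t=723? ✗; end t=419 >= t=586? ✗; end t=419 > t=496? ✗ → no.
snapshot: end t=757 >= t=723? ✓; end t=757 >= t=586? ✓; end t=757 > t=496? ✓ → yes.
soundcheck: end t=527 >= t=723? ✗; end t=527 >= t=586? ✗; end t=527 > t=496? ✓ → no.
standup: end t=653 >= t=723? ✗; end t=653 >= t=586? ✓; end t=653 > t=496? ✓ → no.
Result: design_review, handoff, interview, lunch, snapshot.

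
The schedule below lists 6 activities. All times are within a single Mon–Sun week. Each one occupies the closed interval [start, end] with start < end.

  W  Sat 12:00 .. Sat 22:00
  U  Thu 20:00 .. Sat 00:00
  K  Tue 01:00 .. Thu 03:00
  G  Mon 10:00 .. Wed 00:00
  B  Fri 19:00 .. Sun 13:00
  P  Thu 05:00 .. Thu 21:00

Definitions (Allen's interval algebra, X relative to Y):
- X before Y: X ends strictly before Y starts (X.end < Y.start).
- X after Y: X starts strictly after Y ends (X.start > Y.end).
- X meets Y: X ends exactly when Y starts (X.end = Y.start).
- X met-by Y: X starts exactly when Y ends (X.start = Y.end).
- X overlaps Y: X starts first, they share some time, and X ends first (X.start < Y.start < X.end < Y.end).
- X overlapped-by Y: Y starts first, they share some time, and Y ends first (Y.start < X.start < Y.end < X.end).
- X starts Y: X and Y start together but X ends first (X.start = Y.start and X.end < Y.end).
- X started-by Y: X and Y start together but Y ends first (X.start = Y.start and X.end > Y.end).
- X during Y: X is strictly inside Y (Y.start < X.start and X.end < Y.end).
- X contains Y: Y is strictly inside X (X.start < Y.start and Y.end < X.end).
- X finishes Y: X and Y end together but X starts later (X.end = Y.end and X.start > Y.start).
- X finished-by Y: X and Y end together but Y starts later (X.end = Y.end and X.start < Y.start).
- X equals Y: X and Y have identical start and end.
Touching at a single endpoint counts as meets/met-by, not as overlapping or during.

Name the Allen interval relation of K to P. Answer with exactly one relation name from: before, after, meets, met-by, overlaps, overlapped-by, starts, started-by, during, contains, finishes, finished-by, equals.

before

K = [Tue 01:00, Thu 03:00]; P = [Thu 05:00, Thu 21:00].
Compare endpoints: K.start < P.start, K.start < P.end, K.end < P.start, K.end < P.end.
That pattern is 'before'.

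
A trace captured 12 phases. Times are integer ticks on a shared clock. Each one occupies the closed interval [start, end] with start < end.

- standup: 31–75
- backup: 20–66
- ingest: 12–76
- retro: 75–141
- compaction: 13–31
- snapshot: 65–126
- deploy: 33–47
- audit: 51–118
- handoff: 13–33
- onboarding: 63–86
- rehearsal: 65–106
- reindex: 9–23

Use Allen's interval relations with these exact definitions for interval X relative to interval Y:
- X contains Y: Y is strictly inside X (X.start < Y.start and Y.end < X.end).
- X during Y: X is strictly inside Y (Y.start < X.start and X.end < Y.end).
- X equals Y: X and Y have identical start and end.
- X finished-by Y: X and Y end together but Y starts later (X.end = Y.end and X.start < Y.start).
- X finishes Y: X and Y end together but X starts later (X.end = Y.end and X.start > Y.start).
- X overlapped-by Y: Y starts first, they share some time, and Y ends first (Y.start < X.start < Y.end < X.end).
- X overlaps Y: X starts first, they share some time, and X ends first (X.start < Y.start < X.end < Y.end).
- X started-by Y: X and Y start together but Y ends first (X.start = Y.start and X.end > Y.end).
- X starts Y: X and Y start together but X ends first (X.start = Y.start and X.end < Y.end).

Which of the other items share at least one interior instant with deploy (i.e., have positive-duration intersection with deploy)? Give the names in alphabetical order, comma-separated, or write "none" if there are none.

backup, ingest, standup

Target deploy = [33, 47].
audit [51, 118] → after → no.
backup [20, 66] → contains → yes.
compaction [13, 31] → before → no.
handoff [13, 33] → meets → no.
ingest [12, 76] → contains → yes.
onboarding [63, 86] → after → no.
rehearsal [65, 106] → after → no.
reindex [9, 23] → before → no.
retro [75, 141] → after → no.
snapshot [65, 126] → after → no.
standup [31, 75] → contains → yes.
Result: backup, ingest, standup.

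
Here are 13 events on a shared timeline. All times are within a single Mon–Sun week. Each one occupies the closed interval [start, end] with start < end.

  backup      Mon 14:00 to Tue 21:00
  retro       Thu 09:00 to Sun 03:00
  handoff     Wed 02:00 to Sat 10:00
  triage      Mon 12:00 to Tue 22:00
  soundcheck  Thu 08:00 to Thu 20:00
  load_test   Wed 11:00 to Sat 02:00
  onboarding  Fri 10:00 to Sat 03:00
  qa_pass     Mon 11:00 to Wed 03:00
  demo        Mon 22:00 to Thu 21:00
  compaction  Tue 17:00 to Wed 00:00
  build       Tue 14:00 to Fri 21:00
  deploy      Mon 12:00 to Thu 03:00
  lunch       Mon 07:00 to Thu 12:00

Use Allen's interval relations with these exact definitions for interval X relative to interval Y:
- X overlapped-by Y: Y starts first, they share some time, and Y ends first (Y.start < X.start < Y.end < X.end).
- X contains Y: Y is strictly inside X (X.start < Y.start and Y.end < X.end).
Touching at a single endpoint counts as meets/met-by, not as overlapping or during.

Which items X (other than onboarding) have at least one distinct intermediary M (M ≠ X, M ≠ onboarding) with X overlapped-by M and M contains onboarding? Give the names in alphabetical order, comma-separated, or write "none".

Target onboarding = [Fri 10:00, Sat 03:00].
Intermediaries M with M contains onboarding: handoff, retro.
Via handoff — items with X overlapped-by handoff: retro.
Via retro — items with X overlapped-by retro: none.
Union: retro.

retro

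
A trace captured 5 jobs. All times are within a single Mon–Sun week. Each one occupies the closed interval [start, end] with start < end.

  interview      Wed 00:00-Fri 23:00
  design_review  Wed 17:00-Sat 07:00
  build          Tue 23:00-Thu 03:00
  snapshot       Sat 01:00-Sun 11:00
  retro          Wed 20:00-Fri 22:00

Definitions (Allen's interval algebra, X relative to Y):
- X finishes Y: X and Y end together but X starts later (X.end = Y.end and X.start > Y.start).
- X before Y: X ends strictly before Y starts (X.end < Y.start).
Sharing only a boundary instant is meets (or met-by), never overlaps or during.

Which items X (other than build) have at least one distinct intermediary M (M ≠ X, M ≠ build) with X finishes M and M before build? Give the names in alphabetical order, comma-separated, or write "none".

none

Target build = [Tue 23:00, Thu 03:00].
Intermediaries M with M before build: none.
Union: none.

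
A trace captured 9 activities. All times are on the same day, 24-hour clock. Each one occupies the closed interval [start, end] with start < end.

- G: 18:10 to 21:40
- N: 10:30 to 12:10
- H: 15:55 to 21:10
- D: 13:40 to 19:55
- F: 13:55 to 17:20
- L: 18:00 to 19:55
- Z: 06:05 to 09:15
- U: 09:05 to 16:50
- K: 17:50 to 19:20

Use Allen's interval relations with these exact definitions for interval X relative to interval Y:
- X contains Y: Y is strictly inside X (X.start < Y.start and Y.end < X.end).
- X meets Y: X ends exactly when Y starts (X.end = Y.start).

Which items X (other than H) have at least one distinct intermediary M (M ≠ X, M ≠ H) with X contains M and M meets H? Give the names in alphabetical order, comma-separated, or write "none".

none

Target H = [15:55, 21:10].
Intermediaries M with M meets H: none.
Union: none.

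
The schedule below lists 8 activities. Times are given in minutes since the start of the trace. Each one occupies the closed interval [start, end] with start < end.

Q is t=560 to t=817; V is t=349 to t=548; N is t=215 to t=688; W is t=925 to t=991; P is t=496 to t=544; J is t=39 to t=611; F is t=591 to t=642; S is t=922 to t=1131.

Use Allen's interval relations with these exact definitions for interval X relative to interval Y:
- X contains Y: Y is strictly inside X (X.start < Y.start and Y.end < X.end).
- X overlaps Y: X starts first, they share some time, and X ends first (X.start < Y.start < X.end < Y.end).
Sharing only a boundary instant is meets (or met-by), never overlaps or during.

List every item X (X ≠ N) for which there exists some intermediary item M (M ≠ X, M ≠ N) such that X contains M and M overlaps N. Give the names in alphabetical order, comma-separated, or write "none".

Target N = [t=215, t=688].
Intermediaries M with M overlaps N: J.
Via J — items with X contains J: none.
Union: none.

none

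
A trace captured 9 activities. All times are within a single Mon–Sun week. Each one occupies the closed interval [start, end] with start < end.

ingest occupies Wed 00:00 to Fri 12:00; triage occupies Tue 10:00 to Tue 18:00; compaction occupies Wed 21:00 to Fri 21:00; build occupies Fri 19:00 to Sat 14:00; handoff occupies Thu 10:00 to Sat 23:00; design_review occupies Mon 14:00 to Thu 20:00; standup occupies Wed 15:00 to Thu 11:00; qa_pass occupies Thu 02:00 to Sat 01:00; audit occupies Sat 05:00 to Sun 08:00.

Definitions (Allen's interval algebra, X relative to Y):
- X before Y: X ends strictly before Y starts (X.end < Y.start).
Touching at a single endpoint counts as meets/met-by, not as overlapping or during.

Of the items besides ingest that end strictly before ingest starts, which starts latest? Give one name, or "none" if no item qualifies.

triage

Target ingest = [Wed 00:00, Fri 12:00].
audit [Sat 05:00, Sun 08:00] → after → excluded.
build [Fri 19:00, Sat 14:00] → after → excluded.
compaction [Wed 21:00, Fri 21:00] → overlapped-by → excluded.
design_review [Mon 14:00, Thu 20:00] → overlaps → excluded.
handoff [Thu 10:00, Sat 23:00] → overlapped-by → excluded.
qa_pass [Thu 02:00, Sat 01:00] → overlapped-by → excluded.
standup [Wed 15:00, Thu 11:00] → during → excluded.
triage [Tue 10:00, Tue 18:00] → before → candidate.
Among candidates, latest start is Tue 10:00 → triage.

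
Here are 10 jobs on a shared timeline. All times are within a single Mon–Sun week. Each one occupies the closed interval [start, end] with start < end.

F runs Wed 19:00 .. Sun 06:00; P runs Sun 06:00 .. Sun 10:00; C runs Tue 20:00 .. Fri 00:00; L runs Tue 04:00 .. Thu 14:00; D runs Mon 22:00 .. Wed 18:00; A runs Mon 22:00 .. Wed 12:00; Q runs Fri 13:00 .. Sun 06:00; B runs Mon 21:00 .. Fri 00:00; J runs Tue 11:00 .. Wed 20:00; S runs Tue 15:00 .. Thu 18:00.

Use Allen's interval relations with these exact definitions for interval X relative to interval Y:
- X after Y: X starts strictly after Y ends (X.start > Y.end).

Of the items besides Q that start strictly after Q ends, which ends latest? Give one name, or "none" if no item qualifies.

Target Q = [Fri 13:00, Sun 06:00].
A [Mon 22:00, Wed 12:00] → before → excluded.
B [Mon 21:00, Fri 00:00] → before → excluded.
C [Tue 20:00, Fri 00:00] → before → excluded.
D [Mon 22:00, Wed 18:00] → before → excluded.
F [Wed 19:00, Sun 06:00] → finished-by → excluded.
J [Tue 11:00, Wed 20:00] → before → excluded.
L [Tue 04:00, Thu 14:00] → before → excluded.
P [Sun 06:00, Sun 10:00] → met-by → excluded.
S [Tue 15:00, Thu 18:00] → before → excluded.
No candidates → none.

none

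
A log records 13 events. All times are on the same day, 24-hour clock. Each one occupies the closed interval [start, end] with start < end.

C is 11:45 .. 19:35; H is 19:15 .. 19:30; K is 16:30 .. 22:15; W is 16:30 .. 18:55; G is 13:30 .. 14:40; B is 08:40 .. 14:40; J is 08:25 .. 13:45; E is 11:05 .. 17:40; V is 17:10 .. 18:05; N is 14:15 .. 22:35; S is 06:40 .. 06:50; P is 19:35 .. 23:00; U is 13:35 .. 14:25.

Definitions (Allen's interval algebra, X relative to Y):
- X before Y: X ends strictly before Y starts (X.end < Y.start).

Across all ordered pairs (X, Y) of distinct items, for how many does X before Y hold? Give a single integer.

40

Checking all 156 ordered pairs for relation 'before'; matching pairs in alphabetical order:
(B, H): B before H ✓
(B, K): B before K ✓
(B, P): B before P ✓
(B, V): B before V ✓
(B, W): B before W ✓
(E, H): E before H ✓
(E, P): E before P ✓
(G, H): G before H ✓
(G, K): G before K ✓
(G, P): G before P ✓
(G, V): G before V ✓
(G, W): G before W ✓
(H, P): H before P ✓
(J, H): J before H ✓
(J, K): J before K ✓
(J, N): J before N ✓
(J, P): J before P ✓
(J, V): J before V ✓
(J, W): J before W ✓
(S, B): S before B ✓
(S, C): S before C ✓
(S, E): S before E ✓
(S, G): S before G ✓
(S, H): S before H ✓
... plus 16 further pairs not listed.
Count: 40.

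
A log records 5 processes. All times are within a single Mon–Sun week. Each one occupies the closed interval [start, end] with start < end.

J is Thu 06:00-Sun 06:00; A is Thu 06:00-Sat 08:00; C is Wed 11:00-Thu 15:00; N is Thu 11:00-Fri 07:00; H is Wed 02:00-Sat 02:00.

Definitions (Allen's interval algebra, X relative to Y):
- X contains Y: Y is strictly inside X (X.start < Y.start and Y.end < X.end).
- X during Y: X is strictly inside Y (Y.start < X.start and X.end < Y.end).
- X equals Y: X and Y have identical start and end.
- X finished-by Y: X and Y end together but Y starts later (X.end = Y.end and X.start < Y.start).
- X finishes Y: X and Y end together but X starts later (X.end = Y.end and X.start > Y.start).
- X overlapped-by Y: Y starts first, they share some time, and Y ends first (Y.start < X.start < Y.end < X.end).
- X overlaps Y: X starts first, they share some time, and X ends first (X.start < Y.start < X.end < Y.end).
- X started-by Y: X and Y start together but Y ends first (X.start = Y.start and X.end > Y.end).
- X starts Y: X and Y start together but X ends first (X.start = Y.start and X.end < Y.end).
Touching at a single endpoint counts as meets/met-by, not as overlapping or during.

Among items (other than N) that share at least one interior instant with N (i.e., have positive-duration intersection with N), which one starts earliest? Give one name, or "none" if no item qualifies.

H

Target N = [Thu 11:00, Fri 07:00].
A [Thu 06:00, Sat 08:00] → contains → candidate.
C [Wed 11:00, Thu 15:00] → overlaps → candidate.
H [Wed 02:00, Sat 02:00] → contains → candidate.
J [Thu 06:00, Sun 06:00] → contains → candidate.
Among candidates, earliest start is Wed 02:00 → H.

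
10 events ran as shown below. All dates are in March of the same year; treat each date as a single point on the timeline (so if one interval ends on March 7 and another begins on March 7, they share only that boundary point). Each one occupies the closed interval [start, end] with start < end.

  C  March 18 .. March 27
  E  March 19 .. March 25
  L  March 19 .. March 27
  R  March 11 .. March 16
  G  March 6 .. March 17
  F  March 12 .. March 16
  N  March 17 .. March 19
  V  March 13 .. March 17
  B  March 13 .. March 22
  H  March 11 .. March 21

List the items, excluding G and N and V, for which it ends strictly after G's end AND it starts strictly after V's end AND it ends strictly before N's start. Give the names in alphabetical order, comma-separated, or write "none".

Conditions: its end is strictly after G's end (X.end > March 17) AND its start is strictly after V's end (X.start > March 17) AND its end is strictly before N's start (X.end < March 17).
B: end March 22 > March 17? ✓; start March 13 > March 17? ✗; end March 22 < March 17? ✗ → no.
C: end March 27 > March 17? ✓; start March 18 > March 17? ✓; end March 27 < March 17? ✗ → no.
E: end March 25 > March 17? ✓; start March 19 > March 17? ✓; end March 25 < March 17? ✗ → no.
F: end March 16 > March 17? ✗; start March 12 > March 17? ✗; end March 16 < March 17? ✓ → no.
H: end March 21 > March 17? ✓; start March 11 > March 17? ✗; end March 21 < March 17? ✗ → no.
L: end March 27 > March 17? ✓; start March 19 > March 17? ✓; end March 27 < March 17? ✗ → no.
R: end March 16 > March 17? ✗; start March 11 > March 17? ✗; end March 16 < March 17? ✓ → no.
Result: none.

none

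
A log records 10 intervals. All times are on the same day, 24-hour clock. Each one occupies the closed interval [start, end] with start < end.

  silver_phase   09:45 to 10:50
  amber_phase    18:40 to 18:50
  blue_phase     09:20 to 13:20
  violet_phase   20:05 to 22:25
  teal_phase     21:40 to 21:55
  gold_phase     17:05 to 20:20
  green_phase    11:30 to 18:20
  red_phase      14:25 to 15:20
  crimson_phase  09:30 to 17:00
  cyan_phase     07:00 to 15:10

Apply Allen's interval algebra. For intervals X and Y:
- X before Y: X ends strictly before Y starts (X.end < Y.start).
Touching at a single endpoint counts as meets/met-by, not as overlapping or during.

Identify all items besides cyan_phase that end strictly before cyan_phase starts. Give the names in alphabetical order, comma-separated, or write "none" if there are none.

Target cyan_phase = [07:00, 15:10].
amber_phase [18:40, 18:50] → after → no.
blue_phase [09:20, 13:20] → during → no.
crimson_phase [09:30, 17:00] → overlapped-by → no.
gold_phase [17:05, 20:20] → after → no.
green_phase [11:30, 18:20] → overlapped-by → no.
red_phase [14:25, 15:20] → overlapped-by → no.
silver_phase [09:45, 10:50] → during → no.
teal_phase [21:40, 21:55] → after → no.
violet_phase [20:05, 22:25] → after → no.
Result: none.

none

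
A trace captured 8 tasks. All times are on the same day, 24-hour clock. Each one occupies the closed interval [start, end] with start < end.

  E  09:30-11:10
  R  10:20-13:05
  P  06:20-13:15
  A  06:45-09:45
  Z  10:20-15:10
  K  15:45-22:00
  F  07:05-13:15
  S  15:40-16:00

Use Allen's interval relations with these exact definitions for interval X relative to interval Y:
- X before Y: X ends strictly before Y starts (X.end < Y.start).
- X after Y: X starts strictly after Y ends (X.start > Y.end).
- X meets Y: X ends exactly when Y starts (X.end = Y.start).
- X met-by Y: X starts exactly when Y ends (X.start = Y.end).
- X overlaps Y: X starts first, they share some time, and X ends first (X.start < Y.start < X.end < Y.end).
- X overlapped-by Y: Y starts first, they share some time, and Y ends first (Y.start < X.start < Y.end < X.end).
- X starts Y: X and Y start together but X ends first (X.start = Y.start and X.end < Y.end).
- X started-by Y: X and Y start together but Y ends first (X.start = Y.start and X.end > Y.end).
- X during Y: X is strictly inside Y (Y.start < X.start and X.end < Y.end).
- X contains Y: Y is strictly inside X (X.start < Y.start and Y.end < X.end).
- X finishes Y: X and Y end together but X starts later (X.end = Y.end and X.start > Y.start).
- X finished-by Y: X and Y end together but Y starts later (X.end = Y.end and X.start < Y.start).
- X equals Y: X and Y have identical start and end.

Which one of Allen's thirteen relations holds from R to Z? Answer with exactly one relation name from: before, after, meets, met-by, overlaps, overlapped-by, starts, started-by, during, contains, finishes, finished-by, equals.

starts

R = [10:20, 13:05]; Z = [10:20, 15:10].
Compare endpoints: R.start = Z.start, R.start < Z.end, R.end > Z.start, R.end < Z.end.
That pattern is 'starts'.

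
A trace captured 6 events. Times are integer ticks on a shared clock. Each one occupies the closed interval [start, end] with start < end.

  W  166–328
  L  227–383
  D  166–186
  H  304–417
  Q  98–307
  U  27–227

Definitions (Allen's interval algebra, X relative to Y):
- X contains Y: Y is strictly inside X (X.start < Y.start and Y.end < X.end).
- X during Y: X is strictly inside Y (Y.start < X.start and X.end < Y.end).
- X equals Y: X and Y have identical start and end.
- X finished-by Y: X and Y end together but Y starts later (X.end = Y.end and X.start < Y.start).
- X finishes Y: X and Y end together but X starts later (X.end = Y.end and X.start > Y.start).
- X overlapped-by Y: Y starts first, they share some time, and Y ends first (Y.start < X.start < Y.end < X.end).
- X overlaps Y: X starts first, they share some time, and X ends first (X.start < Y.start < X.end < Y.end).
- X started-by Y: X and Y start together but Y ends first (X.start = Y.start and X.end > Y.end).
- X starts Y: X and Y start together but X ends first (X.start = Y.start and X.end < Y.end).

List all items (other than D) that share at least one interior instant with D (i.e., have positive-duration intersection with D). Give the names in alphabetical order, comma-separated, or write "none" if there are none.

Q, U, W

Target D = [166, 186].
H [304, 417] → after → no.
L [227, 383] → after → no.
Q [98, 307] → contains → yes.
U [27, 227] → contains → yes.
W [166, 328] → started-by → yes.
Result: Q, U, W.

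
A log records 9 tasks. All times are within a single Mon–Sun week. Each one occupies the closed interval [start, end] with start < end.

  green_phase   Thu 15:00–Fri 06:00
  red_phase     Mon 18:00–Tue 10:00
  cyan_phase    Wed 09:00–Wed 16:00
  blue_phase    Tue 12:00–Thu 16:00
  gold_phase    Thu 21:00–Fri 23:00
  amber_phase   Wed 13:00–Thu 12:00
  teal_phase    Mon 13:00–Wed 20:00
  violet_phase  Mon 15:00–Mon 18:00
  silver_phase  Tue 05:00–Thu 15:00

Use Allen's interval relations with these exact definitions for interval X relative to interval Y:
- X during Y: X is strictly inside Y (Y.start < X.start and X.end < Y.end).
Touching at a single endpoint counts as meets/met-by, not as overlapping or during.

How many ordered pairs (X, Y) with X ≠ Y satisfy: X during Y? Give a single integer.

Checking all 72 ordered pairs for relation 'during'; matching pairs in alphabetical order:
(amber_phase, blue_phase): amber_phase during blue_phase ✓
(amber_phase, silver_phase): amber_phase during silver_phase ✓
(cyan_phase, blue_phase): cyan_phase during blue_phase ✓
(cyan_phase, silver_phase): cyan_phase during silver_phase ✓
(cyan_phase, teal_phase): cyan_phase during teal_phase ✓
(red_phase, teal_phase): red_phase during teal_phase ✓
(violet_phase, teal_phase): violet_phase during teal_phase ✓
Count: 7.

7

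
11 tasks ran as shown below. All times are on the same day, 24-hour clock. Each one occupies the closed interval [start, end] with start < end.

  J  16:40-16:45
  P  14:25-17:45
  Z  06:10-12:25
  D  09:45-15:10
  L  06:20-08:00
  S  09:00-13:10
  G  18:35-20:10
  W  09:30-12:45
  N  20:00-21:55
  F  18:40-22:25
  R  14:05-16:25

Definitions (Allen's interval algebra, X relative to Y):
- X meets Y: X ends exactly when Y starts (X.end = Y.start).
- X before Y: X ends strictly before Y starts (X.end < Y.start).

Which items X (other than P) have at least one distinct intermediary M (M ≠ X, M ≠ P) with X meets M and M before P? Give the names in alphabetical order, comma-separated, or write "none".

none

Target P = [14:25, 17:45].
Intermediaries M with M before P: L, S, W, Z.
Via L — items with X meets L: none.
Via S — items with X meets S: none.
Via W — items with X meets W: none.
Via Z — items with X meets Z: none.
Union: none.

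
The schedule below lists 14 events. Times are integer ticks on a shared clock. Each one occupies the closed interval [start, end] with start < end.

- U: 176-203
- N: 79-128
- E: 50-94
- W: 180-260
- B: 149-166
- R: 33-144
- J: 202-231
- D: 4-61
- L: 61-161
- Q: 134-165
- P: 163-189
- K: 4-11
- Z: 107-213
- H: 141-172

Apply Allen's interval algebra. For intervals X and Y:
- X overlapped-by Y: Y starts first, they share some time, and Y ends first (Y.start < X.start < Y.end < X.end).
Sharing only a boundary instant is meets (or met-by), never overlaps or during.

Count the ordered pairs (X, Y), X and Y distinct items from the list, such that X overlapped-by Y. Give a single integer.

24

Checking all 182 ordered pairs for relation 'overlapped-by'; matching pairs in alphabetical order:
(B, L): B overlapped-by L ✓
(B, Q): B overlapped-by Q ✓
(E, D): E overlapped-by D ✓
(H, L): H overlapped-by L ✓
(H, Q): H overlapped-by Q ✓
(H, R): H overlapped-by R ✓
(J, U): J overlapped-by U ✓
(J, Z): J overlapped-by Z ✓
(L, E): L overlapped-by E ✓
(L, R): L overlapped-by R ✓
(N, E): N overlapped-by E ✓
(P, B): P overlapped-by B ✓
(P, H): P overlapped-by H ✓
(P, Q): P overlapped-by Q ✓
(Q, L): Q overlapped-by L ✓
(Q, R): Q overlapped-by R ✓
(R, D): R overlapped-by D ✓
(U, P): U overlapped-by P ✓
(W, P): W overlapped-by P ✓
(W, U): W overlapped-by U ✓
(W, Z): W overlapped-by Z ✓
(Z, L): Z overlapped-by L ✓
(Z, N): Z overlapped-by N ✓
(Z, R): Z overlapped-by R ✓
Count: 24.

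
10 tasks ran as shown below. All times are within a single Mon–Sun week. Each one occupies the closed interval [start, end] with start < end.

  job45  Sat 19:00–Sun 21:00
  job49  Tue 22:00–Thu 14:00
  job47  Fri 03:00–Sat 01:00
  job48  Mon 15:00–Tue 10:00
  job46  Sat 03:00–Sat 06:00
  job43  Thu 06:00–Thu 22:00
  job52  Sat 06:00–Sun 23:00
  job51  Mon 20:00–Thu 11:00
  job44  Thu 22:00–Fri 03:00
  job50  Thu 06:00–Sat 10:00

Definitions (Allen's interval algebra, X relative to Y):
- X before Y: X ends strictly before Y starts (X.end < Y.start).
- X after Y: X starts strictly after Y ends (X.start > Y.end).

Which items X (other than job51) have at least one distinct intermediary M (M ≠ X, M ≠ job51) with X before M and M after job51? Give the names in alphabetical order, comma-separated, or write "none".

Target job51 = [Mon 20:00, Thu 11:00].
Intermediaries M with M after job51: job44, job45, job46, job47, job52.
Via job44 — items with X before job44: job48, job49.
Via job45 — items with X before job45: job43, job44, job46, job47, job48, job49, job50.
Via job46 — items with X before job46: job43, job44, job47, job48, job49.
Via job47 — items with X before job47: job43, job48, job49.
Via job52 — items with X before job52: job43, job44, job47, job48, job49.
Union: job43, job44, job46, job47, job48, job49, job50.

job43, job44, job46, job47, job48, job49, job50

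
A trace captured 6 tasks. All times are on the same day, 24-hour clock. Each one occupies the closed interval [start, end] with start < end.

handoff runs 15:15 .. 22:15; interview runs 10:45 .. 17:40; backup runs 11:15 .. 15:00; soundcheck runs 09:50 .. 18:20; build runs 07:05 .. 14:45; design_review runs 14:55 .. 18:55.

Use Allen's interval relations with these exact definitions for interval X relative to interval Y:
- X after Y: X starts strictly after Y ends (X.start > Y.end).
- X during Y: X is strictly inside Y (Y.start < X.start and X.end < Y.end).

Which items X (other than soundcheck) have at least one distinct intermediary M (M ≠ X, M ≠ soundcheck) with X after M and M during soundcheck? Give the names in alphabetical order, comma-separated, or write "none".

handoff

Target soundcheck = [09:50, 18:20].
Intermediaries M with M during soundcheck: backup, interview.
Via backup — items with X after backup: handoff.
Via interview — items with X after interview: none.
Union: handoff.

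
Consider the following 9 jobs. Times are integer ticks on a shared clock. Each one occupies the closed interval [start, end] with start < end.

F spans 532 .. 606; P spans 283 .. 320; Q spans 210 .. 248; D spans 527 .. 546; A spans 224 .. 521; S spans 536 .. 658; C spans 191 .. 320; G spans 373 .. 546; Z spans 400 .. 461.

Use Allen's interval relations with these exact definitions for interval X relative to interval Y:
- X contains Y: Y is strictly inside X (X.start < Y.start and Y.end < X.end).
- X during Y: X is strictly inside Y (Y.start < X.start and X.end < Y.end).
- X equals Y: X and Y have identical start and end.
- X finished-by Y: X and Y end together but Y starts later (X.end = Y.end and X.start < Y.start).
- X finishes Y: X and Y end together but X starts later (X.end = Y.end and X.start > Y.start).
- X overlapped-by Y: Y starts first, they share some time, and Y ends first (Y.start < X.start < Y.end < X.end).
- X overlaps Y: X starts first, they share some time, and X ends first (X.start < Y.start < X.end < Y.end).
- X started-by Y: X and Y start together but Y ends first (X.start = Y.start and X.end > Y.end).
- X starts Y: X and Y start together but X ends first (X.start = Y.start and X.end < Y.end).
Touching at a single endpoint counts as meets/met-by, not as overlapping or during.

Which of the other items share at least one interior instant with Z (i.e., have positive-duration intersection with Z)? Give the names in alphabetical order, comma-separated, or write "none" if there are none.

A, G

Target Z = [400, 461].
A [224, 521] → contains → yes.
C [191, 320] → before → no.
D [527, 546] → after → no.
F [532, 606] → after → no.
G [373, 546] → contains → yes.
P [283, 320] → before → no.
Q [210, 248] → before → no.
S [536, 658] → after → no.
Result: A, G.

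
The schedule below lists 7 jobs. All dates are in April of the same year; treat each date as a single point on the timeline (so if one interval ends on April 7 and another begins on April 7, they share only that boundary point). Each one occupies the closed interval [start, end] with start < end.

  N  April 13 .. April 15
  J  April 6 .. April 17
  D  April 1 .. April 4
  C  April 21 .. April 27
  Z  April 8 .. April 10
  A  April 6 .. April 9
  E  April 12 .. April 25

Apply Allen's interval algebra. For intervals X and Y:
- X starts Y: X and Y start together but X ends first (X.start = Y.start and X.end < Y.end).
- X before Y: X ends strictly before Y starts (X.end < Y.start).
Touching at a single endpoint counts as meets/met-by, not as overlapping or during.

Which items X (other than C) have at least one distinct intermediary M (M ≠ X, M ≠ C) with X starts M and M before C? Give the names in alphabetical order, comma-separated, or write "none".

Target C = [April 21, April 27].
Intermediaries M with M before C: A, D, J, N, Z.
Via A — items with X starts A: none.
Via D — items with X starts D: none.
Via J — items with X starts J: A.
Via N — items with X starts N: none.
Via Z — items with X starts Z: none.
Union: A.

A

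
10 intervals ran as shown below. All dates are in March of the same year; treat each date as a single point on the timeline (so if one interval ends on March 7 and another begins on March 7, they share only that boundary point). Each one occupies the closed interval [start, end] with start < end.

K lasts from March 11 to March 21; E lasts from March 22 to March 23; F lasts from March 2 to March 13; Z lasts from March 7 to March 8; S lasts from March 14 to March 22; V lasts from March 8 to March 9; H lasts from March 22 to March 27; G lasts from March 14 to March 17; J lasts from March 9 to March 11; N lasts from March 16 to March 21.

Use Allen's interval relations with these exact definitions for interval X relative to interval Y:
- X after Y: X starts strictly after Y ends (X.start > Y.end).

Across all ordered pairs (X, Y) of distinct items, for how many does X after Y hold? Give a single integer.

29

Checking all 90 ordered pairs for relation 'after'; matching pairs in alphabetical order:
(E, F): E after F ✓
(E, G): E after G ✓
(E, J): E after J ✓
(E, K): E after K ✓
(E, N): E after N ✓
(E, V): E after V ✓
(E, Z): E after Z ✓
(G, F): G after F ✓
(G, J): G after J ✓
(G, V): G after V ✓
(G, Z): G after Z ✓
(H, F): H after F ✓
(H, G): H after G ✓
(H, J): H after J ✓
(H, K): H after K ✓
(H, N): H after N ✓
(H, V): H after V ✓
(H, Z): H after Z ✓
(J, Z): J after Z ✓
(K, V): K after V ✓
(K, Z): K after Z ✓
(N, F): N after F ✓
(N, J): N after J ✓
(N, V): N after V ✓
... plus 5 further pairs not listed.
Count: 29.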